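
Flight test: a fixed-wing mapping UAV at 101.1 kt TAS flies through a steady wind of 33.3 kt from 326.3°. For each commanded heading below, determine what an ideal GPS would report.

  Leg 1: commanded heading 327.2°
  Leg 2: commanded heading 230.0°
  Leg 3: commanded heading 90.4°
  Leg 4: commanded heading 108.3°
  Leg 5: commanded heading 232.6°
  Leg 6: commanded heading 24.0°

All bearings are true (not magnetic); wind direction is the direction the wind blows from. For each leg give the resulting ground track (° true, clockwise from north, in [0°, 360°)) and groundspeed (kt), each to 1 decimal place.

Leg 1: track=327.6°, groundspeed=67.8 kt
Leg 2: track=212.5°, groundspeed=109.9 kt
Leg 3: track=103.4°, groundspeed=122.9 kt
Leg 4: track=117.4°, groundspeed=129.0 kt
Leg 5: track=214.8°, groundspeed=108.5 kt
Leg 6: track=42.7°, groundspeed=87.9 kt

Leg 1: heading 327.2°; drift +0.4° → track 327.6°, groundspeed 67.8 kt
Leg 2: heading 230.0°; drift -17.5° → track 212.5°, groundspeed 109.9 kt
Leg 3: heading 90.4°; drift +13.0° → track 103.4°, groundspeed 122.9 kt
Leg 4: heading 108.3°; drift +9.1° → track 117.4°, groundspeed 129.0 kt
Leg 5: heading 232.6°; drift -17.8° → track 214.8°, groundspeed 108.5 kt
Leg 6: heading 24.0°; drift +18.7° → track 42.7°, groundspeed 87.9 kt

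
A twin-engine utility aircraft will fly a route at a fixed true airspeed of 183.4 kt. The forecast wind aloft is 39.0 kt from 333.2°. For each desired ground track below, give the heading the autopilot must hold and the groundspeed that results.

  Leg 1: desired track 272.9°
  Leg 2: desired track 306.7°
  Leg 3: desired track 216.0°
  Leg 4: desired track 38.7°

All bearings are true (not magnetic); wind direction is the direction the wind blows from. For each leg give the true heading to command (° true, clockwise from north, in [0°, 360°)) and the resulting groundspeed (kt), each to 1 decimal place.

Leg 1: heading=283.5°, groundspeed=160.9 kt
Leg 2: heading=312.1°, groundspeed=147.7 kt
Leg 3: heading=226.9°, groundspeed=197.9 kt
Leg 4: heading=27.5°, groundspeed=163.8 kt

Leg 1: desired track 272.9°; wind correction +10.6° → command heading 283.5°, groundspeed 160.9 kt
Leg 2: desired track 306.7°; wind correction +5.4° → command heading 312.1°, groundspeed 147.7 kt
Leg 3: desired track 216.0°; wind correction +10.9° → command heading 226.9°, groundspeed 197.9 kt
Leg 4: desired track 38.7°; wind correction -11.2° → command heading 27.5°, groundspeed 163.8 kt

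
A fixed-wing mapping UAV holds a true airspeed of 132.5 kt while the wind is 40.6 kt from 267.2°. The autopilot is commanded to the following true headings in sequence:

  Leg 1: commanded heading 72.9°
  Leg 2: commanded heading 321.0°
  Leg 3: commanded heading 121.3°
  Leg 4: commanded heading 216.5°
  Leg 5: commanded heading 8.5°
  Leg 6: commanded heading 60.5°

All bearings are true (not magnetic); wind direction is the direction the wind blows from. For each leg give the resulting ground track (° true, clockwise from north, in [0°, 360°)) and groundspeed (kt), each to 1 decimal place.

Leg 1: heading 72.9°; drift +3.3° → track 76.2°, groundspeed 172.1 kt
Leg 2: heading 321.0°; drift +16.8° → track 337.8°, groundspeed 113.4 kt
Leg 3: heading 121.3°; drift -7.8° → track 113.5°, groundspeed 167.7 kt
Leg 4: heading 216.5°; drift -16.4° → track 200.1°, groundspeed 111.3 kt
Leg 5: heading 8.5°; drift +15.8° → track 24.3°, groundspeed 146.0 kt
Leg 6: heading 60.5°; drift +6.2° → track 66.7°, groundspeed 169.8 kt

Leg 1: track=76.2°, groundspeed=172.1 kt
Leg 2: track=337.8°, groundspeed=113.4 kt
Leg 3: track=113.5°, groundspeed=167.7 kt
Leg 4: track=200.1°, groundspeed=111.3 kt
Leg 5: track=24.3°, groundspeed=146.0 kt
Leg 6: track=66.7°, groundspeed=169.8 kt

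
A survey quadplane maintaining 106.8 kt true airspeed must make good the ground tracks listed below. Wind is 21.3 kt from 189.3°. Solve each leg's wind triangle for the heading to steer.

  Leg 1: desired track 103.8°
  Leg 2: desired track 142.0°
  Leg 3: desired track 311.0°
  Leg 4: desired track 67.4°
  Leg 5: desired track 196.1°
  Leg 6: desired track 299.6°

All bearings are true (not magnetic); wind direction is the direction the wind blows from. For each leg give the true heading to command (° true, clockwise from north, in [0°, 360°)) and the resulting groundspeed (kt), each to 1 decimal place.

Leg 1: heading=115.3°, groundspeed=103.0 kt
Leg 2: heading=150.4°, groundspeed=91.2 kt
Leg 3: heading=301.2°, groundspeed=116.4 kt
Leg 4: heading=77.1°, groundspeed=116.5 kt
Leg 5: heading=194.7°, groundspeed=85.6 kt
Leg 6: heading=288.8°, groundspeed=112.3 kt

Leg 1: desired track 103.8°; wind correction +11.5° → command heading 115.3°, groundspeed 103.0 kt
Leg 2: desired track 142.0°; wind correction +8.4° → command heading 150.4°, groundspeed 91.2 kt
Leg 3: desired track 311.0°; wind correction -9.8° → command heading 301.2°, groundspeed 116.4 kt
Leg 4: desired track 67.4°; wind correction +9.7° → command heading 77.1°, groundspeed 116.5 kt
Leg 5: desired track 196.1°; wind correction -1.4° → command heading 194.7°, groundspeed 85.6 kt
Leg 6: desired track 299.6°; wind correction -10.8° → command heading 288.8°, groundspeed 112.3 kt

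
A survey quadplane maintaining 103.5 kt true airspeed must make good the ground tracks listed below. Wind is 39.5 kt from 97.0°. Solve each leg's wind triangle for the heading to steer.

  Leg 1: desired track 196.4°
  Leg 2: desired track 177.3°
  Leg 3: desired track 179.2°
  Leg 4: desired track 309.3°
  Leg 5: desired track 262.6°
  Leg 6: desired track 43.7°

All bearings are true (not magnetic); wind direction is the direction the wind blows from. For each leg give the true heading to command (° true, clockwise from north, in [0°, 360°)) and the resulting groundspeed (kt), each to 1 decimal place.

Leg 1: desired track 196.4°; wind correction -22.1° → command heading 174.3°, groundspeed 102.3 kt
Leg 2: desired track 177.3°; wind correction -22.1° → command heading 155.2°, groundspeed 89.2 kt
Leg 3: desired track 179.2°; wind correction -22.2° → command heading 157.0°, groundspeed 90.5 kt
Leg 4: desired track 309.3°; wind correction +11.8° → command heading 321.1°, groundspeed 134.7 kt
Leg 5: desired track 262.6°; wind correction -5.4° → command heading 257.2°, groundspeed 141.3 kt
Leg 6: desired track 43.7°; wind correction +17.8° → command heading 61.5°, groundspeed 74.9 kt

Leg 1: heading=174.3°, groundspeed=102.3 kt
Leg 2: heading=155.2°, groundspeed=89.2 kt
Leg 3: heading=157.0°, groundspeed=90.5 kt
Leg 4: heading=321.1°, groundspeed=134.7 kt
Leg 5: heading=257.2°, groundspeed=141.3 kt
Leg 6: heading=61.5°, groundspeed=74.9 kt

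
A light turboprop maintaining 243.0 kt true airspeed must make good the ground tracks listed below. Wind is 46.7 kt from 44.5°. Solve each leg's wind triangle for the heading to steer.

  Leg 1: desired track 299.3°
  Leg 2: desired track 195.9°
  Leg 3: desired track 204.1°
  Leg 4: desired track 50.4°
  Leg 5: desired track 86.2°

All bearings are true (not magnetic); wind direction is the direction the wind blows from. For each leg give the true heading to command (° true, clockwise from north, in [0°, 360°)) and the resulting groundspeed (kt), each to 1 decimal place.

Leg 1: desired track 299.3°; wind correction +10.7° → command heading 310.0°, groundspeed 251.0 kt
Leg 2: desired track 195.9°; wind correction -5.3° → command heading 190.6°, groundspeed 283.0 kt
Leg 3: desired track 204.1°; wind correction -3.8° → command heading 200.3°, groundspeed 286.2 kt
Leg 4: desired track 50.4°; wind correction -1.1° → command heading 49.3°, groundspeed 196.5 kt
Leg 5: desired track 86.2°; wind correction -7.3° → command heading 78.9°, groundspeed 206.1 kt

Leg 1: heading=310.0°, groundspeed=251.0 kt
Leg 2: heading=190.6°, groundspeed=283.0 kt
Leg 3: heading=200.3°, groundspeed=286.2 kt
Leg 4: heading=49.3°, groundspeed=196.5 kt
Leg 5: heading=78.9°, groundspeed=206.1 kt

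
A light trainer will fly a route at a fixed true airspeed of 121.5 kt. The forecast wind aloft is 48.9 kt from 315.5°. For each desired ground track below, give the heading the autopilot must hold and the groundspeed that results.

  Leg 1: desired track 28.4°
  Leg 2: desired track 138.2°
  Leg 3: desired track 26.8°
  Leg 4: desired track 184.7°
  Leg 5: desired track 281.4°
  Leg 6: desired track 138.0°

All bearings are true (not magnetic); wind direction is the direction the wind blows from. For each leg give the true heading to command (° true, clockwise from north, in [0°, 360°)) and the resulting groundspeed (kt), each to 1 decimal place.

Leg 1: desired track 28.4°; wind correction -22.6° → command heading 5.8°, groundspeed 97.8 kt
Leg 2: desired track 138.2°; wind correction +1.1° → command heading 139.3°, groundspeed 170.3 kt
Leg 3: desired track 26.8°; wind correction -22.4° → command heading 4.4°, groundspeed 96.6 kt
Leg 4: desired track 184.7°; wind correction +17.7° → command heading 202.4°, groundspeed 147.7 kt
Leg 5: desired track 281.4°; wind correction +13.0° → command heading 294.4°, groundspeed 77.9 kt
Leg 6: desired track 138.0°; wind correction +1.0° → command heading 139.0°, groundspeed 170.3 kt

Leg 1: heading=5.8°, groundspeed=97.8 kt
Leg 2: heading=139.3°, groundspeed=170.3 kt
Leg 3: heading=4.4°, groundspeed=96.6 kt
Leg 4: heading=202.4°, groundspeed=147.7 kt
Leg 5: heading=294.4°, groundspeed=77.9 kt
Leg 6: heading=139.0°, groundspeed=170.3 kt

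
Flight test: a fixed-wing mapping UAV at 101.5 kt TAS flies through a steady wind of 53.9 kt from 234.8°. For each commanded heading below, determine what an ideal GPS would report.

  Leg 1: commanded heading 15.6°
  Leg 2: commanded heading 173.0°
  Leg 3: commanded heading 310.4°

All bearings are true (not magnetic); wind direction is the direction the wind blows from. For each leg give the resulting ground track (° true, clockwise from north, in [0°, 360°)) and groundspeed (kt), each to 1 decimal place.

Leg 1: heading 15.6°; drift +13.4° → track 29.0°, groundspeed 147.3 kt
Leg 2: heading 173.0°; drift -32.0° → track 141.0°, groundspeed 89.6 kt
Leg 3: heading 310.4°; drift +30.7° → track 341.1°, groundspeed 102.4 kt

Leg 1: track=29.0°, groundspeed=147.3 kt
Leg 2: track=141.0°, groundspeed=89.6 kt
Leg 3: track=341.1°, groundspeed=102.4 kt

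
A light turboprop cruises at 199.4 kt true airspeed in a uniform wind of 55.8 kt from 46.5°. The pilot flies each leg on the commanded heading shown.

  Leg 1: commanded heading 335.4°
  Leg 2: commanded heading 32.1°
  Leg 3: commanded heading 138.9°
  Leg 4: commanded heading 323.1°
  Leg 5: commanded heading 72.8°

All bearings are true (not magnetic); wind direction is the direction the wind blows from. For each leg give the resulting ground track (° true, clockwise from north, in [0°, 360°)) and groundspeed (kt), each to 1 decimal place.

Leg 1: track=319.2°, groundspeed=188.9 kt
Leg 2: track=26.6°, groundspeed=146.0 kt
Leg 3: track=154.3°, groundspeed=209.3 kt
Leg 4: track=307.1°, groundspeed=200.8 kt
Leg 5: track=82.2°, groundspeed=151.4 kt

Leg 1: heading 335.4°; drift -16.2° → track 319.2°, groundspeed 188.9 kt
Leg 2: heading 32.1°; drift -5.5° → track 26.6°, groundspeed 146.0 kt
Leg 3: heading 138.9°; drift +15.4° → track 154.3°, groundspeed 209.3 kt
Leg 4: heading 323.1°; drift -16.0° → track 307.1°, groundspeed 200.8 kt
Leg 5: heading 72.8°; drift +9.4° → track 82.2°, groundspeed 151.4 kt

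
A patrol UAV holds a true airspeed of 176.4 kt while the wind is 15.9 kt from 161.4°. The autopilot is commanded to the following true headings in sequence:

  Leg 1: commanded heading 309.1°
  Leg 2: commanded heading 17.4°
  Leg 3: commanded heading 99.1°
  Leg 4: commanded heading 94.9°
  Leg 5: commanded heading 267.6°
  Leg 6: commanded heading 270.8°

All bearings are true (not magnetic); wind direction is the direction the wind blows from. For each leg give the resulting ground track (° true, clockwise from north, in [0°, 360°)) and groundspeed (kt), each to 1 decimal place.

Leg 1: track=311.7°, groundspeed=190.0 kt
Leg 2: track=14.6°, groundspeed=189.5 kt
Leg 3: track=94.3°, groundspeed=169.6 kt
Leg 4: track=90.0°, groundspeed=170.7 kt
Leg 5: track=272.4°, groundspeed=181.5 kt
Leg 6: track=275.5°, groundspeed=182.3 kt

Leg 1: heading 309.1°; drift +2.6° → track 311.7°, groundspeed 190.0 kt
Leg 2: heading 17.4°; drift -2.8° → track 14.6°, groundspeed 189.5 kt
Leg 3: heading 99.1°; drift -4.8° → track 94.3°, groundspeed 169.6 kt
Leg 4: heading 94.9°; drift -4.9° → track 90.0°, groundspeed 170.7 kt
Leg 5: heading 267.6°; drift +4.8° → track 272.4°, groundspeed 181.5 kt
Leg 6: heading 270.8°; drift +4.7° → track 275.5°, groundspeed 182.3 kt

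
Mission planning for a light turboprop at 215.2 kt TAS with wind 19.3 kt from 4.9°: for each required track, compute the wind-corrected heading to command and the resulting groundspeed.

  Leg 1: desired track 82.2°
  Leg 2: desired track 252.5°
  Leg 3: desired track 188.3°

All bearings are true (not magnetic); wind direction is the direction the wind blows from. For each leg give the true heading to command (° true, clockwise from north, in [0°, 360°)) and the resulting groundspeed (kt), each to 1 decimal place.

Leg 1: desired track 82.2°; wind correction -5.0° → command heading 77.2°, groundspeed 210.1 kt
Leg 2: desired track 252.5°; wind correction +4.8° → command heading 257.3°, groundspeed 221.8 kt
Leg 3: desired track 188.3°; wind correction +0.3° → command heading 188.6°, groundspeed 234.5 kt

Leg 1: heading=77.2°, groundspeed=210.1 kt
Leg 2: heading=257.3°, groundspeed=221.8 kt
Leg 3: heading=188.6°, groundspeed=234.5 kt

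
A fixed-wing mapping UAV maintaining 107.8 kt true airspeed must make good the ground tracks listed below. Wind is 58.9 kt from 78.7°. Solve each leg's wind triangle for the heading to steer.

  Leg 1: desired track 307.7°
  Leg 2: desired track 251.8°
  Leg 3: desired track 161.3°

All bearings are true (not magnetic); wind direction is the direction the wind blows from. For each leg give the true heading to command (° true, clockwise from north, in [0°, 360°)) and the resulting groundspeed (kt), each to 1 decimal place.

Leg 1: heading=332.1°, groundspeed=136.8 kt
Leg 2: heading=248.0°, groundspeed=166.0 kt
Leg 3: heading=128.5°, groundspeed=83.0 kt

Leg 1: desired track 307.7°; wind correction +24.4° → command heading 332.1°, groundspeed 136.8 kt
Leg 2: desired track 251.8°; wind correction -3.8° → command heading 248.0°, groundspeed 166.0 kt
Leg 3: desired track 161.3°; wind correction -32.8° → command heading 128.5°, groundspeed 83.0 kt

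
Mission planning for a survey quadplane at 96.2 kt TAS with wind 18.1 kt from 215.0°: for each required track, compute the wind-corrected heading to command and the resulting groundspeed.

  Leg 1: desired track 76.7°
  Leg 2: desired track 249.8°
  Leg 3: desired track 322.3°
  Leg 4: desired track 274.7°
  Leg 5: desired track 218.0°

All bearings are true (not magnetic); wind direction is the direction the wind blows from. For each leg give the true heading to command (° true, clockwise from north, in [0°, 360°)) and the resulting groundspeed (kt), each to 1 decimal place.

Leg 1: heading=83.9°, groundspeed=109.0 kt
Leg 2: heading=243.6°, groundspeed=80.8 kt
Leg 3: heading=312.0°, groundspeed=100.0 kt
Leg 4: heading=265.4°, groundspeed=85.8 kt
Leg 5: heading=217.4°, groundspeed=78.1 kt

Leg 1: desired track 76.7°; wind correction +7.2° → command heading 83.9°, groundspeed 109.0 kt
Leg 2: desired track 249.8°; wind correction -6.2° → command heading 243.6°, groundspeed 80.8 kt
Leg 3: desired track 322.3°; wind correction -10.3° → command heading 312.0°, groundspeed 100.0 kt
Leg 4: desired track 274.7°; wind correction -9.3° → command heading 265.4°, groundspeed 85.8 kt
Leg 5: desired track 218.0°; wind correction -0.6° → command heading 217.4°, groundspeed 78.1 kt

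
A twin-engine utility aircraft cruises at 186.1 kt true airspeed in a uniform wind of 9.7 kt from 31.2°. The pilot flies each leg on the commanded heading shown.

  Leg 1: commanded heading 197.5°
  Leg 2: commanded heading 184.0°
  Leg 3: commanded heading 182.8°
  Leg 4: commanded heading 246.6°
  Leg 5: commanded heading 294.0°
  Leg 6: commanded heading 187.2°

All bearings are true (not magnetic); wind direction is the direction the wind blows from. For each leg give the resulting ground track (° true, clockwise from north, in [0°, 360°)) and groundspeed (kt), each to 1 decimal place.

Leg 1: track=198.2°, groundspeed=195.5 kt
Leg 2: track=185.3°, groundspeed=194.8 kt
Leg 3: track=184.2°, groundspeed=194.7 kt
Leg 4: track=244.9°, groundspeed=194.1 kt
Leg 5: track=291.1°, groundspeed=187.6 kt
Leg 6: track=188.4°, groundspeed=195.0 kt

Leg 1: heading 197.5°; drift +0.7° → track 198.2°, groundspeed 195.5 kt
Leg 2: heading 184.0°; drift +1.3° → track 185.3°, groundspeed 194.8 kt
Leg 3: heading 182.8°; drift +1.4° → track 184.2°, groundspeed 194.7 kt
Leg 4: heading 246.6°; drift -1.7° → track 244.9°, groundspeed 194.1 kt
Leg 5: heading 294.0°; drift -2.9° → track 291.1°, groundspeed 187.6 kt
Leg 6: heading 187.2°; drift +1.2° → track 188.4°, groundspeed 195.0 kt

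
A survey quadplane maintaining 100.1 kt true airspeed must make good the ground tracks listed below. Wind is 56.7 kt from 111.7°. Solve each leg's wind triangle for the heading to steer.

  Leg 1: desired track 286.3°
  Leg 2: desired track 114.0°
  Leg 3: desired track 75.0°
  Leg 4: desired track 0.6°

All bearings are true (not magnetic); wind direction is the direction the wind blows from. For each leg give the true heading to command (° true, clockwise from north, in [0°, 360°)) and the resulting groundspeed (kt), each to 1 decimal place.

Leg 1: desired track 286.3°; wind correction -3.1° → command heading 283.2°, groundspeed 156.4 kt
Leg 2: desired track 114.0°; wind correction -1.3° → command heading 112.7°, groundspeed 43.4 kt
Leg 3: desired track 75.0°; wind correction +19.8° → command heading 94.8°, groundspeed 48.7 kt
Leg 4: desired track 0.6°; wind correction +31.9° → command heading 32.5°, groundspeed 105.4 kt

Leg 1: heading=283.2°, groundspeed=156.4 kt
Leg 2: heading=112.7°, groundspeed=43.4 kt
Leg 3: heading=94.8°, groundspeed=48.7 kt
Leg 4: heading=32.5°, groundspeed=105.4 kt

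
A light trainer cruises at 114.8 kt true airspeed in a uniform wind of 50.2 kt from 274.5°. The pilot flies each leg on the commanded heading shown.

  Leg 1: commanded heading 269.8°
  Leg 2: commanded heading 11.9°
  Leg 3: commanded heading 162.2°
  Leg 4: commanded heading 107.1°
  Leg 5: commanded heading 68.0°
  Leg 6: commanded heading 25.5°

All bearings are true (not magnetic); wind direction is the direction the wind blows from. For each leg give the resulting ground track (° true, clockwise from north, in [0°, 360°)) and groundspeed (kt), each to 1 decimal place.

Leg 1: track=266.2°, groundspeed=64.9 kt
Leg 2: track=34.2°, groundspeed=131.1 kt
Leg 3: track=143.1°, groundspeed=141.7 kt
Leg 4: track=103.3°, groundspeed=164.2 kt
Leg 5: track=76.0°, groundspeed=161.3 kt
Leg 6: track=44.9°, groundspeed=140.8 kt

Leg 1: heading 269.8°; drift -3.6° → track 266.2°, groundspeed 64.9 kt
Leg 2: heading 11.9°; drift +22.3° → track 34.2°, groundspeed 131.1 kt
Leg 3: heading 162.2°; drift -19.1° → track 143.1°, groundspeed 141.7 kt
Leg 4: heading 107.1°; drift -3.8° → track 103.3°, groundspeed 164.2 kt
Leg 5: heading 68.0°; drift +8.0° → track 76.0°, groundspeed 161.3 kt
Leg 6: heading 25.5°; drift +19.4° → track 44.9°, groundspeed 140.8 kt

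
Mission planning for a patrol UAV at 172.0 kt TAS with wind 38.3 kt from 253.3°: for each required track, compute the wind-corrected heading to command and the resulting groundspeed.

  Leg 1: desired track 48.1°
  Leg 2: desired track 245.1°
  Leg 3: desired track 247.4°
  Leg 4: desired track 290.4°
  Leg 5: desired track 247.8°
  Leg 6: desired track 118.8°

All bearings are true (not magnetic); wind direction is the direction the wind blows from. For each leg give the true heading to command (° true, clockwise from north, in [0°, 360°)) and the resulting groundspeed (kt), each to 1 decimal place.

Leg 1: heading=42.7°, groundspeed=205.9 kt
Leg 2: heading=246.9°, groundspeed=134.0 kt
Leg 3: heading=248.7°, groundspeed=133.9 kt
Leg 4: heading=282.7°, groundspeed=139.9 kt
Leg 5: heading=249.0°, groundspeed=133.8 kt
Leg 6: heading=127.9°, groundspeed=196.7 kt

Leg 1: desired track 48.1°; wind correction -5.4° → command heading 42.7°, groundspeed 205.9 kt
Leg 2: desired track 245.1°; wind correction +1.8° → command heading 246.9°, groundspeed 134.0 kt
Leg 3: desired track 247.4°; wind correction +1.3° → command heading 248.7°, groundspeed 133.9 kt
Leg 4: desired track 290.4°; wind correction -7.7° → command heading 282.7°, groundspeed 139.9 kt
Leg 5: desired track 247.8°; wind correction +1.2° → command heading 249.0°, groundspeed 133.8 kt
Leg 6: desired track 118.8°; wind correction +9.1° → command heading 127.9°, groundspeed 196.7 kt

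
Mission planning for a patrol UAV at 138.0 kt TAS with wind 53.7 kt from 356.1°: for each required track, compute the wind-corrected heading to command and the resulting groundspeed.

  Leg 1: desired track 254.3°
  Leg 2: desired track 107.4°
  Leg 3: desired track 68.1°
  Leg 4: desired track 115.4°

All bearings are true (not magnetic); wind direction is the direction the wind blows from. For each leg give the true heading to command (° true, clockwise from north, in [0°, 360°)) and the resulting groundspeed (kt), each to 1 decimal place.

Leg 1: heading=276.7°, groundspeed=138.6 kt
Leg 2: heading=86.1°, groundspeed=148.1 kt
Leg 3: heading=46.4°, groundspeed=111.6 kt
Leg 4: heading=95.6°, groundspeed=156.1 kt

Leg 1: desired track 254.3°; wind correction +22.4° → command heading 276.7°, groundspeed 138.6 kt
Leg 2: desired track 107.4°; wind correction -21.3° → command heading 86.1°, groundspeed 148.1 kt
Leg 3: desired track 68.1°; wind correction -21.7° → command heading 46.4°, groundspeed 111.6 kt
Leg 4: desired track 115.4°; wind correction -19.8° → command heading 95.6°, groundspeed 156.1 kt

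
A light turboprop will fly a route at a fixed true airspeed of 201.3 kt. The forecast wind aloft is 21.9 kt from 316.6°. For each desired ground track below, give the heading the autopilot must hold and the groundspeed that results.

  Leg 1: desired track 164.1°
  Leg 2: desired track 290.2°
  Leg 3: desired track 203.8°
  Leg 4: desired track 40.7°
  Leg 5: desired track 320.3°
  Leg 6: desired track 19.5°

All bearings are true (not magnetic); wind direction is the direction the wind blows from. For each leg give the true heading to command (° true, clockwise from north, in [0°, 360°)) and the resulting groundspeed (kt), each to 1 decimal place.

Leg 1: desired track 164.1°; wind correction +2.9° → command heading 167.0°, groundspeed 220.5 kt
Leg 2: desired track 290.2°; wind correction +2.8° → command heading 293.0°, groundspeed 181.4 kt
Leg 3: desired track 203.8°; wind correction +5.8° → command heading 209.6°, groundspeed 208.8 kt
Leg 4: desired track 40.7°; wind correction -6.2° → command heading 34.5°, groundspeed 197.9 kt
Leg 5: desired track 320.3°; wind correction -0.4° → command heading 319.9°, groundspeed 179.4 kt
Leg 6: desired track 19.5°; wind correction -5.6° → command heading 13.9°, groundspeed 190.4 kt

Leg 1: heading=167.0°, groundspeed=220.5 kt
Leg 2: heading=293.0°, groundspeed=181.4 kt
Leg 3: heading=209.6°, groundspeed=208.8 kt
Leg 4: heading=34.5°, groundspeed=197.9 kt
Leg 5: heading=319.9°, groundspeed=179.4 kt
Leg 6: heading=13.9°, groundspeed=190.4 kt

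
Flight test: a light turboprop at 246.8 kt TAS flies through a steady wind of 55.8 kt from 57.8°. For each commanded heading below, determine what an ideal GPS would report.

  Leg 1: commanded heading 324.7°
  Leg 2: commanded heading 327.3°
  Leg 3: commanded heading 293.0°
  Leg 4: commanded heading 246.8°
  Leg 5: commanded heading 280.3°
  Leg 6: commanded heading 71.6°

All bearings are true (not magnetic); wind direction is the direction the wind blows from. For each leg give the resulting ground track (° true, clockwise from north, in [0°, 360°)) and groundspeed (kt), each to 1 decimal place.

Leg 1: heading 324.7°; drift -12.6° → track 312.1°, groundspeed 256.0 kt
Leg 2: heading 327.3°; drift -12.7° → track 314.6°, groundspeed 253.5 kt
Leg 3: heading 293.0°; drift -9.3° → track 283.7°, groundspeed 282.4 kt
Leg 4: heading 246.8°; drift -1.7° → track 245.1°, groundspeed 302.0 kt
Leg 5: heading 280.3°; drift -7.5° → track 272.8°, groundspeed 290.4 kt
Leg 6: heading 71.6°; drift +4.0° → track 75.6°, groundspeed 193.1 kt

Leg 1: track=312.1°, groundspeed=256.0 kt
Leg 2: track=314.6°, groundspeed=253.5 kt
Leg 3: track=283.7°, groundspeed=282.4 kt
Leg 4: track=245.1°, groundspeed=302.0 kt
Leg 5: track=272.8°, groundspeed=290.4 kt
Leg 6: track=75.6°, groundspeed=193.1 kt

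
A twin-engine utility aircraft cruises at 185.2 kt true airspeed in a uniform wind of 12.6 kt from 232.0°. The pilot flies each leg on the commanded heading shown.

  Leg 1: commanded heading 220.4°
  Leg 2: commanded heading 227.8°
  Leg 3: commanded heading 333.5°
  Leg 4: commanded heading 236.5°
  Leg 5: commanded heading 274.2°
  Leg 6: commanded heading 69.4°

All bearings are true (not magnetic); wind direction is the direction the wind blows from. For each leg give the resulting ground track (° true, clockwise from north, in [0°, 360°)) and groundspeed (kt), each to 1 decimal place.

Leg 1: heading 220.4°; drift -0.8° → track 219.6°, groundspeed 172.9 kt
Leg 2: heading 227.8°; drift -0.3° → track 227.5°, groundspeed 172.6 kt
Leg 3: heading 333.5°; drift +3.8° → track 337.3°, groundspeed 188.1 kt
Leg 4: heading 236.5°; drift +0.3° → track 236.8°, groundspeed 172.6 kt
Leg 5: heading 274.2°; drift +2.8° → track 277.0°, groundspeed 176.1 kt
Leg 6: heading 69.4°; drift -1.1° → track 68.3°, groundspeed 197.3 kt

Leg 1: track=219.6°, groundspeed=172.9 kt
Leg 2: track=227.5°, groundspeed=172.6 kt
Leg 3: track=337.3°, groundspeed=188.1 kt
Leg 4: track=236.8°, groundspeed=172.6 kt
Leg 5: track=277.0°, groundspeed=176.1 kt
Leg 6: track=68.3°, groundspeed=197.3 kt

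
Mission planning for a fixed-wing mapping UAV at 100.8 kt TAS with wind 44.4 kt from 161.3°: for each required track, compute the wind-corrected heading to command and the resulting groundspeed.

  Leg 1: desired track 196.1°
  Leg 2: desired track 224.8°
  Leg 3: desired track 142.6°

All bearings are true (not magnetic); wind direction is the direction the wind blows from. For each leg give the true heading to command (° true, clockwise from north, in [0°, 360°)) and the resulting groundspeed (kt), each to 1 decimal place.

Leg 1: desired track 196.1°; wind correction -14.6° → command heading 181.5°, groundspeed 61.1 kt
Leg 2: desired track 224.8°; wind correction -23.2° → command heading 201.6°, groundspeed 72.8 kt
Leg 3: desired track 142.6°; wind correction +8.1° → command heading 150.7°, groundspeed 57.7 kt

Leg 1: heading=181.5°, groundspeed=61.1 kt
Leg 2: heading=201.6°, groundspeed=72.8 kt
Leg 3: heading=150.7°, groundspeed=57.7 kt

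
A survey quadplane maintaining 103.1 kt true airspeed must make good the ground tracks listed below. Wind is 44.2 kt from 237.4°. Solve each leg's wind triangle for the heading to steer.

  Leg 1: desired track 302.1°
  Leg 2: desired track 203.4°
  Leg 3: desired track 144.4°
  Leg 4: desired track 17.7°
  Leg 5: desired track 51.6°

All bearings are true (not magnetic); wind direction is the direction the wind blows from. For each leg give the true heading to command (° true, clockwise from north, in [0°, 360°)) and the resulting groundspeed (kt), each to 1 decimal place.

Leg 1: heading=279.3°, groundspeed=76.2 kt
Leg 2: heading=217.3°, groundspeed=63.5 kt
Leg 3: heading=169.7°, groundspeed=95.5 kt
Leg 4: heading=1.8°, groundspeed=133.2 kt
Leg 5: heading=49.1°, groundspeed=147.0 kt

Leg 1: desired track 302.1°; wind correction -22.8° → command heading 279.3°, groundspeed 76.2 kt
Leg 2: desired track 203.4°; wind correction +13.9° → command heading 217.3°, groundspeed 63.5 kt
Leg 3: desired track 144.4°; wind correction +25.3° → command heading 169.7°, groundspeed 95.5 kt
Leg 4: desired track 17.7°; wind correction -15.9° → command heading 1.8°, groundspeed 133.2 kt
Leg 5: desired track 51.6°; wind correction -2.5° → command heading 49.1°, groundspeed 147.0 kt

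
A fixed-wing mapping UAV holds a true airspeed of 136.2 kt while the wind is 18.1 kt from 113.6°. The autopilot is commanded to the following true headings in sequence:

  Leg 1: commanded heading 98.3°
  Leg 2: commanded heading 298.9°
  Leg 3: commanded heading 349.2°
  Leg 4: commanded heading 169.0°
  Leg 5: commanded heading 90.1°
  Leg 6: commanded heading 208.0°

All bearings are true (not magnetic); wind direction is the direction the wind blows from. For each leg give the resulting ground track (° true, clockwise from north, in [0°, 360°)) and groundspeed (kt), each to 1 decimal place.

Leg 1: heading 98.3°; drift -2.3° → track 96.0°, groundspeed 118.8 kt
Leg 2: heading 298.9°; drift -0.6° → track 298.3°, groundspeed 154.2 kt
Leg 3: heading 349.2°; drift -5.8° → track 343.4°, groundspeed 147.2 kt
Leg 4: heading 169.0°; drift +6.7° → track 175.7°, groundspeed 126.8 kt
Leg 5: heading 90.1°; drift -3.5° → track 86.6°, groundspeed 119.8 kt
Leg 6: heading 208.0°; drift +7.5° → track 215.5°, groundspeed 138.8 kt

Leg 1: track=96.0°, groundspeed=118.8 kt
Leg 2: track=298.3°, groundspeed=154.2 kt
Leg 3: track=343.4°, groundspeed=147.2 kt
Leg 4: track=175.7°, groundspeed=126.8 kt
Leg 5: track=86.6°, groundspeed=119.8 kt
Leg 6: track=215.5°, groundspeed=138.8 kt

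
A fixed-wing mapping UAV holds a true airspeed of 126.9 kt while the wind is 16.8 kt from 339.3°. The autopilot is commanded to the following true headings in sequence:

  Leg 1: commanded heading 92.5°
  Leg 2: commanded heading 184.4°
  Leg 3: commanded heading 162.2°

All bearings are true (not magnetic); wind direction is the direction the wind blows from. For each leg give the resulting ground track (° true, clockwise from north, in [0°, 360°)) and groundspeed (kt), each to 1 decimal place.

Leg 1: heading 92.5°; drift +6.6° → track 99.1°, groundspeed 134.4 kt
Leg 2: heading 184.4°; drift -2.9° → track 181.5°, groundspeed 142.3 kt
Leg 3: heading 162.2°; drift -0.3° → track 161.9°, groundspeed 143.7 kt

Leg 1: track=99.1°, groundspeed=134.4 kt
Leg 2: track=181.5°, groundspeed=142.3 kt
Leg 3: track=161.9°, groundspeed=143.7 kt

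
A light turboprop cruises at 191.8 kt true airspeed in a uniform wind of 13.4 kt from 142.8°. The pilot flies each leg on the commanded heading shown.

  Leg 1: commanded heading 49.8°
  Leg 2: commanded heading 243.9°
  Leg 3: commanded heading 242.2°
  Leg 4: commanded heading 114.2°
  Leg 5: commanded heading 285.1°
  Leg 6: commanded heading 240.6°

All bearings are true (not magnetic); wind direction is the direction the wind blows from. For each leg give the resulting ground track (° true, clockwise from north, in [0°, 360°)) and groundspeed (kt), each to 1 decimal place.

Leg 1: heading 49.8°; drift -4.0° → track 45.8°, groundspeed 193.0 kt
Leg 2: heading 243.9°; drift +3.9° → track 247.8°, groundspeed 194.8 kt
Leg 3: heading 242.2°; drift +3.9° → track 246.1°, groundspeed 194.4 kt
Leg 4: heading 114.2°; drift -2.0° → track 112.2°, groundspeed 180.1 kt
Leg 5: heading 285.1°; drift +2.3° → track 287.4°, groundspeed 202.6 kt
Leg 6: heading 240.6°; drift +3.9° → track 244.5°, groundspeed 194.1 kt

Leg 1: track=45.8°, groundspeed=193.0 kt
Leg 2: track=247.8°, groundspeed=194.8 kt
Leg 3: track=246.1°, groundspeed=194.4 kt
Leg 4: track=112.2°, groundspeed=180.1 kt
Leg 5: track=287.4°, groundspeed=202.6 kt
Leg 6: track=244.5°, groundspeed=194.1 kt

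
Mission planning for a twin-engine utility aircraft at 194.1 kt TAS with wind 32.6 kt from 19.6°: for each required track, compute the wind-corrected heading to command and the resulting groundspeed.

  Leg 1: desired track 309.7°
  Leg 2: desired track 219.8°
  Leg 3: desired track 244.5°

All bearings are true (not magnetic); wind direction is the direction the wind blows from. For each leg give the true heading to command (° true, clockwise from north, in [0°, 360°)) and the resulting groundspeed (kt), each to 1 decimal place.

Leg 1: desired track 309.7°; wind correction +9.1° → command heading 318.8°, groundspeed 180.5 kt
Leg 2: desired track 219.8°; wind correction +3.3° → command heading 223.1°, groundspeed 224.4 kt
Leg 3: desired track 244.5°; wind correction +6.8° → command heading 251.3°, groundspeed 215.8 kt

Leg 1: heading=318.8°, groundspeed=180.5 kt
Leg 2: heading=223.1°, groundspeed=224.4 kt
Leg 3: heading=251.3°, groundspeed=215.8 kt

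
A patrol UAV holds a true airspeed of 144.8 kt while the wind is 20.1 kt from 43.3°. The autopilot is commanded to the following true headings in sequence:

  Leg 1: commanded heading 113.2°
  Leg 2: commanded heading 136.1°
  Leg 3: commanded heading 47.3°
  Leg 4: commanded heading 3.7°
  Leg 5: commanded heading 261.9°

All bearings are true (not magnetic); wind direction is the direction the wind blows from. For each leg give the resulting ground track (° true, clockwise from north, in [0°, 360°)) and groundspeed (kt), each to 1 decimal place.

Leg 1: track=121.0°, groundspeed=139.2 kt
Leg 2: track=143.9°, groundspeed=147.2 kt
Leg 3: track=47.9°, groundspeed=124.8 kt
Leg 4: track=358.0°, groundspeed=129.9 kt
Leg 5: track=257.4°, groundspeed=161.0 kt

Leg 1: heading 113.2°; drift +7.8° → track 121.0°, groundspeed 139.2 kt
Leg 2: heading 136.1°; drift +7.8° → track 143.9°, groundspeed 147.2 kt
Leg 3: heading 47.3°; drift +0.6° → track 47.9°, groundspeed 124.8 kt
Leg 4: heading 3.7°; drift -5.7° → track 358.0°, groundspeed 129.9 kt
Leg 5: heading 261.9°; drift -4.5° → track 257.4°, groundspeed 161.0 kt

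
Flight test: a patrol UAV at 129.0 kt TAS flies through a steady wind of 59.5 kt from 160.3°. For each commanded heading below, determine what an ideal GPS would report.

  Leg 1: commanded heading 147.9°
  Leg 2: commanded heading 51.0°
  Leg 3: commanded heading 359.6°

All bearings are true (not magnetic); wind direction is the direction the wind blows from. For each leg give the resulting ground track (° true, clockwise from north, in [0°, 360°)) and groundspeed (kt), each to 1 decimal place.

Leg 1: track=137.7°, groundspeed=72.0 kt
Leg 2: track=30.3°, groundspeed=158.9 kt
Leg 3: track=353.5°, groundspeed=186.2 kt

Leg 1: heading 147.9°; drift -10.2° → track 137.7°, groundspeed 72.0 kt
Leg 2: heading 51.0°; drift -20.7° → track 30.3°, groundspeed 158.9 kt
Leg 3: heading 359.6°; drift -6.1° → track 353.5°, groundspeed 186.2 kt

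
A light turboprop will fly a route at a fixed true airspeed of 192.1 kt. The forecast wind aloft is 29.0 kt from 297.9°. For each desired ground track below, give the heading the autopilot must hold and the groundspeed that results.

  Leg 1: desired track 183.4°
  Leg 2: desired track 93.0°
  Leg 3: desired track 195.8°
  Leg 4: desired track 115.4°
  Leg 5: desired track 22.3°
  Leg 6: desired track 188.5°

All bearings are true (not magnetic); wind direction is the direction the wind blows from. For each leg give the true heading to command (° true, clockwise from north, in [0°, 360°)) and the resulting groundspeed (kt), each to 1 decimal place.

Leg 1: desired track 183.4°; wind correction +7.9° → command heading 191.3°, groundspeed 202.3 kt
Leg 2: desired track 93.0°; wind correction -3.6° → command heading 89.4°, groundspeed 218.0 kt
Leg 3: desired track 195.8°; wind correction +8.5° → command heading 204.3°, groundspeed 196.1 kt
Leg 4: desired track 115.4°; wind correction -0.4° → command heading 115.0°, groundspeed 221.1 kt
Leg 5: desired track 22.3°; wind correction -8.6° → command heading 13.7°, groundspeed 187.1 kt
Leg 6: desired track 188.5°; wind correction +8.2° → command heading 196.7°, groundspeed 199.8 kt

Leg 1: heading=191.3°, groundspeed=202.3 kt
Leg 2: heading=89.4°, groundspeed=218.0 kt
Leg 3: heading=204.3°, groundspeed=196.1 kt
Leg 4: heading=115.0°, groundspeed=221.1 kt
Leg 5: heading=13.7°, groundspeed=187.1 kt
Leg 6: heading=196.7°, groundspeed=199.8 kt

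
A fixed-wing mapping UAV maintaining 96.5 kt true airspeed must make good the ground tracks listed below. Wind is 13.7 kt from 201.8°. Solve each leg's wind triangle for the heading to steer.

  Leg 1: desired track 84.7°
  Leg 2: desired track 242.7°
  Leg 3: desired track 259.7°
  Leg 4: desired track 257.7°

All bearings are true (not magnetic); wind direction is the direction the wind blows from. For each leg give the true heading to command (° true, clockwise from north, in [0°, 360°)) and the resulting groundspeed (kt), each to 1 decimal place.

Leg 1: heading=92.0°, groundspeed=102.0 kt
Leg 2: heading=237.4°, groundspeed=85.7 kt
Leg 3: heading=252.8°, groundspeed=88.5 kt
Leg 4: heading=250.9°, groundspeed=88.2 kt

Leg 1: desired track 84.7°; wind correction +7.3° → command heading 92.0°, groundspeed 102.0 kt
Leg 2: desired track 242.7°; wind correction -5.3° → command heading 237.4°, groundspeed 85.7 kt
Leg 3: desired track 259.7°; wind correction -6.9° → command heading 252.8°, groundspeed 88.5 kt
Leg 4: desired track 257.7°; wind correction -6.8° → command heading 250.9°, groundspeed 88.2 kt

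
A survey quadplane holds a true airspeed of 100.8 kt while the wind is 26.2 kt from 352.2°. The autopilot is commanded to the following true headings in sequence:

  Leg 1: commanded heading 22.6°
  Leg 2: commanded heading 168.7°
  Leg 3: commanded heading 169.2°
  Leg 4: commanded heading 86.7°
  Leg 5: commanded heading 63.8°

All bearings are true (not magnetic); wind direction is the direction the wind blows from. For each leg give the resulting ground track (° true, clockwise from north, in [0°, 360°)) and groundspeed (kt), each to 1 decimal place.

Leg 1: track=32.2°, groundspeed=79.3 kt
Leg 2: track=169.4°, groundspeed=127.0 kt
Leg 3: track=169.8°, groundspeed=127.0 kt
Leg 4: track=100.9°, groundspeed=106.1 kt
Leg 5: track=78.8°, groundspeed=95.8 kt

Leg 1: heading 22.6°; drift +9.6° → track 32.2°, groundspeed 79.3 kt
Leg 2: heading 168.7°; drift +0.7° → track 169.4°, groundspeed 127.0 kt
Leg 3: heading 169.2°; drift +0.6° → track 169.8°, groundspeed 127.0 kt
Leg 4: heading 86.7°; drift +14.2° → track 100.9°, groundspeed 106.1 kt
Leg 5: heading 63.8°; drift +15.0° → track 78.8°, groundspeed 95.8 kt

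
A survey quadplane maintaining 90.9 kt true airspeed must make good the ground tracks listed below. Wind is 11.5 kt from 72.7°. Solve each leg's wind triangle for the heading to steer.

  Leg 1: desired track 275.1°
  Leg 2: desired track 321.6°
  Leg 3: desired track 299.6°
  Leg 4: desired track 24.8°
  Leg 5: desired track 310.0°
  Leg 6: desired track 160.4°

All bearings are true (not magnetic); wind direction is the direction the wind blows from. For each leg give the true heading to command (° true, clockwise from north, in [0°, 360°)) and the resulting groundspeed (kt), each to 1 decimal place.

Leg 1: desired track 275.1°; wind correction +2.8° → command heading 277.9°, groundspeed 101.4 kt
Leg 2: desired track 321.6°; wind correction +6.8° → command heading 328.4°, groundspeed 94.4 kt
Leg 3: desired track 299.6°; wind correction +5.3° → command heading 304.9°, groundspeed 98.4 kt
Leg 4: desired track 24.8°; wind correction +5.4° → command heading 30.2°, groundspeed 82.8 kt
Leg 5: desired track 310.0°; wind correction +6.1° → command heading 316.1°, groundspeed 96.6 kt
Leg 6: desired track 160.4°; wind correction -7.3° → command heading 153.1°, groundspeed 89.7 kt

Leg 1: heading=277.9°, groundspeed=101.4 kt
Leg 2: heading=328.4°, groundspeed=94.4 kt
Leg 3: heading=304.9°, groundspeed=98.4 kt
Leg 4: heading=30.2°, groundspeed=82.8 kt
Leg 5: heading=316.1°, groundspeed=96.6 kt
Leg 6: heading=153.1°, groundspeed=89.7 kt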